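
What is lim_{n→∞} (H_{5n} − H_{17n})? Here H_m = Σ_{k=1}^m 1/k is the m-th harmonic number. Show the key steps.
lim = ln(5/17)

Euler-Maclaurin gives H_m = ln m + γ + 1/(2m) + O(1/m^2). The γ and O(1/m) terms cancel in the difference:
  H_{5n} − H_{17n} = ln(5n) − ln(17n) + O(1/n) = ln(5/17) + O(1/n).
Hence the limit is ln(5/17).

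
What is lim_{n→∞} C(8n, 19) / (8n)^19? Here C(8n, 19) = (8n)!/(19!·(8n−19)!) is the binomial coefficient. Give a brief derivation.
lim = 1/19! = 1/121645100408832000

With N = 8n → ∞: C(N, 19) / N^19 = [N(N−1)…(N−18)] / (19! · N^19) = (1/19!) · 1 · (1 − 1/(8n)) · … · (1 − 18/(8n)). Each factor → 1 as N → ∞, so the limit is 1/19! = 1/121645100408832000.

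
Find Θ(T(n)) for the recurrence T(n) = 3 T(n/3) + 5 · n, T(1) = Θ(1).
T(n) = Θ(n log n)

log_3 3 = 1, and f(n) = 5 · n = Θ(n^(log_3 3)). This is Case 2 of the master theorem: T(n) = Θ(f(n) · log n) = Θ(n log n).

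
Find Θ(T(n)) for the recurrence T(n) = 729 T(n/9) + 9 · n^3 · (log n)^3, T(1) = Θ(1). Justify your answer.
T(n) = Θ(n^3 · (log n)^4)

Here log_9 729 = 3 and f(n) = 9 · n^3 · (log n)^3 = Θ(n^(log_9 729) · (log n)^3). This is the extended Case 2 of the master theorem (f matches the critical exponent up to log factors), giving T(n) = Θ(n^(log_9 729) · (log n)^(3+1)) = Θ(n^3 · (log n)^4).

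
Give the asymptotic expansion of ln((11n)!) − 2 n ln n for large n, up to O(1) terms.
ln((11n)!) − 2 n ln n = 9 n ln n + 11(ln 11 − 1) n + (1/2) ln(2π·11n) + O(1/n)

Stirling: ln((11n)!) = 11n ln(11n) − 11n + (1/2) ln(2π·11n) + O(1/n).
Expand 11n ln(11n) = 11n (ln n + ln 11) = 11n ln n + 11n ln 11.
Subtract 2n ln n: leading term is (11 − 2) n ln n = 9 n ln n. The next term is 11n ln 11 − 11n = 11(ln 11 − 1) n. Then the (1/2) ln(2π·11n) correction.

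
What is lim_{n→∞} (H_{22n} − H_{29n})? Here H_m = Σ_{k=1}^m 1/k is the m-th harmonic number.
lim = ln(22/29)

Euler-Maclaurin gives H_m = ln m + γ + 1/(2m) + O(1/m^2). The γ and O(1/m) terms cancel in the difference:
  H_{22n} − H_{29n} = ln(22n) − ln(29n) + O(1/n) = ln(22/29) + O(1/n).
Hence the limit is ln(22/29).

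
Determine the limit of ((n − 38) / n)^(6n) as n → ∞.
lim = e^(−228)

Rewrite as (1 − 38/n)^(6n). By the standard limit (1 + x/n)^n → e^x, we have (1 − 38/n)^n → e^(−38), and raising to the 6th power gives e^(−228).
More precisely, ln[(1 − 38/n)^(6n)] = 6n · ln(1 − 38/n) = 6n · (-38/n + O(1/n^2)) = -228 + O(1/n) → -228.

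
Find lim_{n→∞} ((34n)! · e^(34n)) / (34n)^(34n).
lim = ∞

Stirling: (34n)! ~ sqrt(2π·34n) · (34n/e)^(34n). Hence
  (34n)! · e^(34n) / (34n)^(34n) ~ sqrt(2π·34n) = sqrt(2π·34) · sqrt(n) → ∞.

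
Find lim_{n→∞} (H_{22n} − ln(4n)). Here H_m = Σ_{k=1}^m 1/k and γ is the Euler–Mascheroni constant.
lim = ln(11/2) + γ

By Euler-Maclaurin, H_m = ln m + γ + O(1/m). So
  H_{22n} − ln(4n) = ln(22n) + γ − ln(4n) + O(1/n)
                       = ln(22/4) + γ + O(1/n).
Hence the limit is ln(22/4) + γ (= ln(11/2)).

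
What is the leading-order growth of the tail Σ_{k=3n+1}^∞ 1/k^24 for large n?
Σ_{k>3n} 1/k^24 ~ 1/(23 · (3n)^23)

Compare to the integral: ∫_{3n}^∞ x^(−24) dx = [−x^(−23)/23]_{3n}^∞ = 1/((24−1)·(3n)^23). Euler-Maclaurin then gives
  Σ_{k>3n} 1/k^24 = ∫_{3n}^∞ dx/x^24 − 1/(2·(3n)^24) + O(1/(3n)^25).
(Equivalently this is ζ(24) − Σ_{k≤3n} 1/k^24.)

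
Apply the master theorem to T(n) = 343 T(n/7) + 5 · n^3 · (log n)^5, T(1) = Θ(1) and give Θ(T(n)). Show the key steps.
T(n) = Θ(n^3 · (log n)^6)

Here log_7 343 = 3 and f(n) = 5 · n^3 · (log n)^5 = Θ(n^(log_7 343) · (log n)^5). This is the extended Case 2 of the master theorem (f matches the critical exponent up to log factors), giving T(n) = Θ(n^(log_7 343) · (log n)^(5+1)) = Θ(n^3 · (log n)^6).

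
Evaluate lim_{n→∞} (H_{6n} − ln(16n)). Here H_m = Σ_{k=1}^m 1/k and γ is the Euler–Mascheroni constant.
lim = ln(3/8) + γ

By Euler-Maclaurin, H_m = ln m + γ + O(1/m). So
  H_{6n} − ln(16n) = ln(6n) + γ − ln(16n) + O(1/n)
                       = ln(6/16) + γ + O(1/n).
Hence the limit is ln(6/16) + γ (= ln(3/8)).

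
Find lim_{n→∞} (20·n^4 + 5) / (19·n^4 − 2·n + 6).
lim = 20/19

For large n the leading n^4 terms dominate both numerator and denominator. Dividing top and bottom by n^4, every other term tends to 0, leaving 20/19.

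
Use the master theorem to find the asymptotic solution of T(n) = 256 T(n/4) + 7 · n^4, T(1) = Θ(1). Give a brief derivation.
T(n) = Θ(n^4 log n)

log_4 256 = 4, and f(n) = 7 · n^4 = Θ(n^(log_4 256)). This is Case 2 of the master theorem: T(n) = Θ(f(n) · log n) = Θ(n^4 log n).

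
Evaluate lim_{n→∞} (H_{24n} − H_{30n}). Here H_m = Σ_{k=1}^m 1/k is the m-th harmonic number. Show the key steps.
lim = ln(24/30) = ln(4/5)

Euler-Maclaurin gives H_m = ln m + γ + 1/(2m) + O(1/m^2). The γ and O(1/m) terms cancel in the difference:
  H_{24n} − H_{30n} = ln(24n) − ln(30n) + O(1/n) = ln(24/30) + O(1/n).
Hence the limit is ln(24/30) = ln(4/5).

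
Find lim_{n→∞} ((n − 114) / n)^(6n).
lim = e^(−684)

Rewrite as (1 − 114/n)^(6n). By the standard limit (1 + x/n)^n → e^x, we have (1 − 114/n)^n → e^(−114), and raising to the 6th power gives e^(−684).
More precisely, ln[(1 − 114/n)^(6n)] = 6n · ln(1 − 114/n) = 6n · (-114/n + O(1/n^2)) = -684 + O(1/n) → -684.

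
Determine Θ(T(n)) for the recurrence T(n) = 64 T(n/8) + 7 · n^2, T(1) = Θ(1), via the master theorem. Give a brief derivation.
T(n) = Θ(n^2 log n)

log_8 64 = 2, and f(n) = 7 · n^2 = Θ(n^(log_8 64)). This is Case 2 of the master theorem: T(n) = Θ(f(n) · log n) = Θ(n^2 log n).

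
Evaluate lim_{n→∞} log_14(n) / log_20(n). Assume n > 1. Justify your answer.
lim = ln(20) / ln(14) = log_14(20)

Change of base: log_14(n) = ln n / ln 14 and log_20(n) = ln n / ln 20. The ratio is (ln n / ln 14) · (ln 20 / ln n) = ln 20 / ln 14, a constant independent of n. So the limit is ln 20 / ln 14 = log_14(20).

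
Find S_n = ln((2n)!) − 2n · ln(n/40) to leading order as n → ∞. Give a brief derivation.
S_n ~ 2n · (ln 80 − 1) + O(ln n)

Stirling: ln((2n)!) = 2n ln(2n) − 2n + O(ln n).
  S_n = 2n ln(2n) − 2n − 2n ln(n/40) + O(ln n)
      = 2n ln(2n) − 2n ln n + 2n ln 40 − 2n + O(ln n)
      = 2n ln 2 + 2n ln 40 − 2n + O(ln n)
      = 2n (ln 80 − 1) + O(ln n).
Numerically ln(80) − 1 ≈ 3.3820.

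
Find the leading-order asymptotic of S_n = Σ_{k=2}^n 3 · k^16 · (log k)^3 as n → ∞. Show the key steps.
S_n ~ 3 · n^17 · (log n)^3 / 17

By integral comparison, S_n = ∫_1^n 3 · x^16 · (log x)^3 dx + O(n^16 · (log n)^3). For the integral, the leading term of ∫_1^n x^16 (log x)^3 dx is n^17/17 · (log n)^3 (by repeated integration by parts; each step lowers the log-exponent and produces a relatively O(1/log n) correction). Hence S_n ~ 3 · n^17 · (log n)^3 / 17.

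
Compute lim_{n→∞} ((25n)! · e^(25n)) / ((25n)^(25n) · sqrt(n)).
lim = sqrt(2π·25)

Stirling: (25n)! ~ sqrt(2π·25n) · (25n/e)^(25n). Hence
  (25n)! · e^(25n) / (25n)^(25n) ~ sqrt(2π·25n).
Dividing by sqrt(n): sqrt(2π·25n) / sqrt(n) = sqrt(2π·25) · n^((1−1)/2), so the limit is sqrt(2π·25).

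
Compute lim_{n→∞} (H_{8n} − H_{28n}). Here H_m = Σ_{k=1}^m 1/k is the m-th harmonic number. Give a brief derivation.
lim = ln(8/28) = ln(2/7)

Euler-Maclaurin gives H_m = ln m + γ + 1/(2m) + O(1/m^2). The γ and O(1/m) terms cancel in the difference:
  H_{8n} − H_{28n} = ln(8n) − ln(28n) + O(1/n) = ln(8/28) + O(1/n).
Hence the limit is ln(8/28) = ln(2/7).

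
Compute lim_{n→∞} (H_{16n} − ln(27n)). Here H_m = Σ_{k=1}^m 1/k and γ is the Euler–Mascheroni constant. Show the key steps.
lim = ln(16/27) + γ

By Euler-Maclaurin, H_m = ln m + γ + O(1/m). So
  H_{16n} − ln(27n) = ln(16n) + γ − ln(27n) + O(1/n)
                       = ln(16/27) + γ + O(1/n).
Hence the limit is ln(16/27) + γ.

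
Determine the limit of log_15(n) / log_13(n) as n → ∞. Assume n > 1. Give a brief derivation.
lim = ln(13) / ln(15) = log_15(13)

Change of base: log_15(n) = ln n / ln 15 and log_13(n) = ln n / ln 13. The ratio is (ln n / ln 15) · (ln 13 / ln n) = ln 13 / ln 15, a constant independent of n. So the limit is ln 13 / ln 15 = log_15(13).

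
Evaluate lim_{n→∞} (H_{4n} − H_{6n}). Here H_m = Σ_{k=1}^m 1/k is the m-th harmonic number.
lim = ln(4/6) = ln(2/3)

Euler-Maclaurin gives H_m = ln m + γ + 1/(2m) + O(1/m^2). The γ and O(1/m) terms cancel in the difference:
  H_{4n} − H_{6n} = ln(4n) − ln(6n) + O(1/n) = ln(4/6) + O(1/n).
Hence the limit is ln(4/6) = ln(2/3).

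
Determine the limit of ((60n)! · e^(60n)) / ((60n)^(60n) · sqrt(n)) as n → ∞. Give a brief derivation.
lim = sqrt(2π·60)

Stirling: (60n)! ~ sqrt(2π·60n) · (60n/e)^(60n). Hence
  (60n)! · e^(60n) / (60n)^(60n) ~ sqrt(2π·60n).
Dividing by sqrt(n): sqrt(2π·60n) / sqrt(n) = sqrt(2π·60) · n^((1−1)/2), so the limit is sqrt(2π·60).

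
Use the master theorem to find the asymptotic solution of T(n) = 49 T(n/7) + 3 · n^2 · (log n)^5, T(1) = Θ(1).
T(n) = Θ(n^2 · (log n)^6)

Here log_7 49 = 2 and f(n) = 3 · n^2 · (log n)^5 = Θ(n^(log_7 49) · (log n)^5). This is the extended Case 2 of the master theorem (f matches the critical exponent up to log factors), giving T(n) = Θ(n^(log_7 49) · (log n)^(5+1)) = Θ(n^2 · (log n)^6).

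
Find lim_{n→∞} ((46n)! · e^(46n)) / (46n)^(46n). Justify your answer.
lim = ∞

Stirling: (46n)! ~ sqrt(2π·46n) · (46n/e)^(46n). Hence
  (46n)! · e^(46n) / (46n)^(46n) ~ sqrt(2π·46n) = sqrt(2π·46) · sqrt(n) → ∞.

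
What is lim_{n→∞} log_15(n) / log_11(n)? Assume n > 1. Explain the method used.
lim = ln(11) / ln(15) = log_15(11)

Change of base: log_15(n) = ln n / ln 15 and log_11(n) = ln n / ln 11. The ratio is (ln n / ln 15) · (ln 11 / ln n) = ln 11 / ln 15, a constant independent of n. So the limit is ln 11 / ln 15 = log_15(11).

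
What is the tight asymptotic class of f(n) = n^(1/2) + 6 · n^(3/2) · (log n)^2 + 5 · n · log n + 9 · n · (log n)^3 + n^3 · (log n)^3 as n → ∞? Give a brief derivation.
f(n) ∈ Θ(n^3 · (log n)^3)

Compare the terms by growth order. For large n, n^a · (log n)^b dominates n^a' · (log n)^b' iff a > a', or (a = a' and b > b'). Ranking the 5 terms shows the dominant one is n^3 · (log n)^3. Hence f(n) ∈ Θ(n^3 · (log n)^3).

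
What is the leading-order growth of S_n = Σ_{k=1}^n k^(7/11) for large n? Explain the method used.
S_n ~ (11/18) · n^(18/11)

Integral comparison: Σ_{k=1}^n k^(7/11) = ∫_0^n x^(7/11) dx + O(n^(7/11)). The integral is n^(1 + 7/11) / (1 + 7/11) = n^((7+11)/11) / ((7+11)/11) = (11/18) · n^(18/11).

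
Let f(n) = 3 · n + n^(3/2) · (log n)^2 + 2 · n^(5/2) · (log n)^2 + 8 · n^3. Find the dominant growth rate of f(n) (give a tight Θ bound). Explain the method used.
f(n) ∈ Θ(n^3)

Compare the terms by growth order. For large n, n^a · (log n)^b dominates n^a' · (log n)^b' iff a > a', or (a = a' and b > b'). Ranking the 4 terms shows the dominant one is 8 · n^3. Hence f(n) ∈ Θ(n^3).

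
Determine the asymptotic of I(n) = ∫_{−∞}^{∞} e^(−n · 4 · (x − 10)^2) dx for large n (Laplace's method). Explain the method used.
I(n) = sqrt(π/(4n))

Here φ(x) = 4 · (x − 10)^2 has its unique minimum at x* = 10 with φ(x*) = 0 and φ''(x*) = 8. Laplace's method gives
  I(n) ~ e^(−n φ(x*)) · sqrt(2π / (n · φ''(x*))) = sqrt(2π / (8n)) = sqrt(π/(4n)).
This is exact: substituting u = (x − 10)·sqrt(4n) gives I(n) = (1/sqrt(4n)) ∫_{−∞}^{∞} e^(−u^2) du = sqrt(π/(4n)).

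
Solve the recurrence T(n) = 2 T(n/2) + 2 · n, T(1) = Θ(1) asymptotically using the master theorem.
T(n) = Θ(n log n)

log_2 2 = 1, and f(n) = 2 · n = Θ(n^(log_2 2)). This is Case 2 of the master theorem: T(n) = Θ(f(n) · log n) = Θ(n log n).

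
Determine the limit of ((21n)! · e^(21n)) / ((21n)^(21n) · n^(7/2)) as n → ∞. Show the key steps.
lim = 0

Stirling: (21n)! ~ sqrt(2π·21n) · (21n/e)^(21n). Hence
  (21n)! · e^(21n) / (21n)^(21n) ~ sqrt(2π·21n).
Dividing by n^(7/2): sqrt(2π·21n) / n^(7/2) = sqrt(2π·21) · n^((1−7)/2), so the expression behaves like sqrt(2π·21) · n^((1−7)/2) → 0.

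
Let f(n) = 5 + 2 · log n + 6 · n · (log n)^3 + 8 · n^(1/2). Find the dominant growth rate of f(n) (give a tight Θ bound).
f(n) ∈ Θ(n · (log n)^3)

Compare the terms by growth order. For large n, n^a · (log n)^b dominates n^a' · (log n)^b' iff a > a', or (a = a' and b > b'). Ranking the 4 terms shows the dominant one is 6 · n · (log n)^3. Hence f(n) ∈ Θ(n · (log n)^3).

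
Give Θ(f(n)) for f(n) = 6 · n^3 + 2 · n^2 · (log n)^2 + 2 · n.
f(n) ∈ Θ(n^3)

Compare the terms by growth order. For large n, n^a · (log n)^b dominates n^a' · (log n)^b' iff a > a', or (a = a' and b > b'). Ranking the 3 terms shows the dominant one is 6 · n^3. Hence f(n) ∈ Θ(n^3).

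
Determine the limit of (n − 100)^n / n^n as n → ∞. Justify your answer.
lim = e^(−100)

Rewrite as (1 − 100/n)^(n). By the standard limit (1 + x/n)^n → e^x, we have (1 − 100/n)^n → e^(−100), and raising to the 1st power gives e^(−100).
More precisely, ln[(1 − 100/n)^(n)] = n · ln(1 − 100/n) = n · (-100/n + O(1/n^2)) = -100 + O(1/n) → -100.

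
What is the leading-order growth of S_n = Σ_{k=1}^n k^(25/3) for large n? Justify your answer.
S_n ~ (3/28) · n^(28/3)

Integral comparison: Σ_{k=1}^n k^(25/3) = ∫_0^n x^(25/3) dx + O(n^(25/3)). The integral is n^(1 + 25/3) / (1 + 25/3) = n^((25+3)/3) / ((25+3)/3) = (3/28) · n^(28/3).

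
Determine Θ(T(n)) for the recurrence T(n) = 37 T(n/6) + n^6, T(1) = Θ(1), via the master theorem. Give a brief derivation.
T(n) = Θ(n^6)

log_6 37 ≈ 2.015. f(n) = n^6 dominates n^(log_6 37) since 6 > 2.015, and the regularity condition a·f(n/b) = 37·(n/6)^6 = (37/46656)·n^6 ≤ c·f(n) holds with c = 37/46656 ≈ 0.000793 < 1. So this is Case 3: T(n) = Θ(f(n)) = Θ(n^6).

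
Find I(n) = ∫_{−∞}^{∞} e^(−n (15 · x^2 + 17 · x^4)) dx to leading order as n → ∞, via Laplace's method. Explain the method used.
I(n) ~ sqrt(π/(15n))

φ(x) = 15 · x^2 + 17 · x^4 has its unique global minimum at x* = 0 (since φ'(x) = 30x + 68x^3 = 0 only at x = 0 for real x with both coefficients positive, and φ → ∞ as |x| → ∞). At x* = 0, φ(0) = 0 and φ''(0) = 30. Laplace's method then gives
  I(n) ~ sqrt(2π / (n · φ''(0))) · e^(−n φ(0)) = sqrt(2π / (30n)) = sqrt(π/(15n)).
The 17 · x^4 term contributes only at subleading order (an O(1/n) relative correction).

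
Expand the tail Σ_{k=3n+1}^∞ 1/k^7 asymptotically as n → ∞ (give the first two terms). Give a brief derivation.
Σ_{k>3n} 1/k^7 = 1/(6 · (3n)^6) − 1/(2 · (3n)^7) + O(1/(3n)^8)

Compare to the integral: ∫_{3n}^∞ x^(−7) dx = [−x^(−6)/6]_{3n}^∞ = 1/((7−1)·(3n)^6). The Euler-Maclaurin correction adds −f(3n)/2 = −1/(2·(3n)^7). Euler-Maclaurin then gives
  Σ_{k>3n} 1/k^7 = ∫_{3n}^∞ dx/x^7 − 1/(2·(3n)^7) + O(1/(3n)^8).
(Equivalently this is ζ(7) − Σ_{k≤3n} 1/k^7.)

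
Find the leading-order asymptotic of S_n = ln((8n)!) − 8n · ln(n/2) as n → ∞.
S_n ~ 8n · (ln 16 − 1) + O(ln n)

Stirling: ln((8n)!) = 8n ln(8n) − 8n + O(ln n).
  S_n = 8n ln(8n) − 8n − 8n ln(n/2) + O(ln n)
      = 8n ln(8n) − 8n ln n + 8n ln 2 − 8n + O(ln n)
      = 8n ln 8 + 8n ln 2 − 8n + O(ln n)
      = 8n (ln 16 − 1) + O(ln n).
Numerically ln(16) − 1 ≈ 1.7726.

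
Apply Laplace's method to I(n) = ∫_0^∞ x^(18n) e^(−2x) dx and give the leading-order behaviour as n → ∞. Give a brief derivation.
I(n) ~ (sqrt(2π·18n) / 2) · (18n/(2e))^(18n)

Write the integrand as exp(18n ln x − 2x) and set f(x) = 18n ln x − 2x. Then f'(x) = 18n/x − 2 = 0 at x* = 18n/2, and f''(x*) = −18n/x*^2 = −2^2/(18n). Laplace's method (interior maximum) gives
  I(n) ~ e^(f(x*)) · sqrt(2π / |f''(x*)|)
        = exp(18n ln(18n/2) − 18n) · sqrt(2π · 18n / 2^2)
        = (18n/2)^(18n) e^(−18n) · sqrt(2π·18n) / 2
        = (sqrt(2π·18n) / 2) · (18n/(2e))^(18n).
This matches Γ(18n+1)/2^(18n+1) with Stirling applied to Γ.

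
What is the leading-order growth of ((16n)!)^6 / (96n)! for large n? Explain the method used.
((16n)!)^6/(96n)! ~ ((2π·16n)^(5/2) / sqrt(6)) · 6^(−6·16n)  →  0

Write N = 16n. Stirling: N! ~ sqrt(2π N)(N/e)^N and (6N)! ~ sqrt(2π·6N)·(6N/e)^(6N).
  (N!)^6/(6N)! ~ (2π N)^(6/2) (N/e)^(6N) / [sqrt(2π·6N) (6N/e)^(6N)]
     = (2π N)^(6/2) / sqrt(2π·6N) · (N/(6N))^(6N)
     = (2π N)^((6−1)/2) / sqrt(6) · 6^(−6N).
Since 6^6 > 1, the factor 6^(−6N) decays exponentially, so the ratio → 0. Substituting N = 16n gives the stated form.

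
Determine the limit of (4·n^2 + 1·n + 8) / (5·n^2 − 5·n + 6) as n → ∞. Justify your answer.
lim = 4/5

For large n the leading n^2 terms dominate both numerator and denominator. Dividing top and bottom by n^2, every other term tends to 0, leaving 4/5.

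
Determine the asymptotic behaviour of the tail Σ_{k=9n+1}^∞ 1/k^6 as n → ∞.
Σ_{k>9n} 1/k^6 ~ 1/(5 · (9n)^5)

Compare to the integral: ∫_{9n}^∞ x^(−6) dx = [−x^(−5)/5]_{9n}^∞ = 1/((6−1)·(9n)^5). Euler-Maclaurin then gives
  Σ_{k>9n} 1/k^6 = ∫_{9n}^∞ dx/x^6 − 1/(2·(9n)^6) + O(1/(9n)^7).
(Equivalently this is ζ(6) − Σ_{k≤9n} 1/k^6.)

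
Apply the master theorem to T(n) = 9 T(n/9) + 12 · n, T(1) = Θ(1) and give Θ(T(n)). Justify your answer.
T(n) = Θ(n log n)

log_9 9 = 1, and f(n) = 12 · n = Θ(n^(log_9 9)). This is Case 2 of the master theorem: T(n) = Θ(f(n) · log n) = Θ(n log n).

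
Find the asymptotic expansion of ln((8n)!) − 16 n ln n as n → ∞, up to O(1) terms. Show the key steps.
ln((8n)!) − 16 n ln n = −8 n ln n + 8(ln 8 − 1) n + (1/2) ln(2π·8n) + O(1/n)

Stirling: ln((8n)!) = 8n ln(8n) − 8n + (1/2) ln(2π·8n) + O(1/n).
Expand 8n ln(8n) = 8n (ln n + ln 8) = 8n ln n + 8n ln 8.
Subtract 16n ln n: leading term is (8 − 16) n ln n = −8 n ln n. The next term is 8n ln 8 − 8n = 8(ln 8 − 1) n. Then the (1/2) ln(2π·8n) correction.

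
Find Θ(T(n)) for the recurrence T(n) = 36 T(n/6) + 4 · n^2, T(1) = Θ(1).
T(n) = Θ(n^2 log n)

log_6 36 = 2, and f(n) = 4 · n^2 = Θ(n^(log_6 36)). This is Case 2 of the master theorem: T(n) = Θ(f(n) · log n) = Θ(n^2 log n).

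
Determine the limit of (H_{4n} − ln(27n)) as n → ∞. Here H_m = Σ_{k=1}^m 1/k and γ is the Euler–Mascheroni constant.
lim = ln(4/27) + γ

By Euler-Maclaurin, H_m = ln m + γ + O(1/m). So
  H_{4n} − ln(27n) = ln(4n) + γ − ln(27n) + O(1/n)
                       = ln(4/27) + γ + O(1/n).
Hence the limit is ln(4/27) + γ.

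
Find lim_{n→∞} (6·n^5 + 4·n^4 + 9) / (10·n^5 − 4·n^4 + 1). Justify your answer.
lim = 6/10 = 3/5

For large n the leading n^5 terms dominate both numerator and denominator. Dividing top and bottom by n^5, every other term tends to 0, leaving 6/10 = 3/5.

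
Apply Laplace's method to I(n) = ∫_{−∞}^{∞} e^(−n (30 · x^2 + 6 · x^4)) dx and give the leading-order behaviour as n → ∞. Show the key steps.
I(n) ~ sqrt(π/(30n))

φ(x) = 30 · x^2 + 6 · x^4 has its unique global minimum at x* = 0 (since φ'(x) = 60x + 24x^3 = 0 only at x = 0 for real x with both coefficients positive, and φ → ∞ as |x| → ∞). At x* = 0, φ(0) = 0 and φ''(0) = 60. Laplace's method then gives
  I(n) ~ sqrt(2π / (n · φ''(0))) · e^(−n φ(0)) = sqrt(2π / (60n)) = sqrt(π/(30n)).
The 6 · x^4 term contributes only at subleading order (an O(1/n) relative correction).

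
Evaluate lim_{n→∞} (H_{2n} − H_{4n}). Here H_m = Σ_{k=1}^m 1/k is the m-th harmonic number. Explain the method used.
lim = ln(2/4) = −ln 2

Euler-Maclaurin gives H_m = ln m + γ + 1/(2m) + O(1/m^2). The γ and O(1/m) terms cancel in the difference:
  H_{2n} − H_{4n} = ln(2n) − ln(4n) + O(1/n) = ln(2/4) + O(1/n).
Hence the limit is ln(2/4) = −ln 2.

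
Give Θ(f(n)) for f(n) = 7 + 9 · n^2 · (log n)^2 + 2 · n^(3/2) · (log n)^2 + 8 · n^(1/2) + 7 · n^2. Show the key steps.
f(n) ∈ Θ(n^2 · (log n)^2)

Compare the terms by growth order. For large n, n^a · (log n)^b dominates n^a' · (log n)^b' iff a > a', or (a = a' and b > b'). Ranking the 5 terms shows the dominant one is 9 · n^2 · (log n)^2. Hence f(n) ∈ Θ(n^2 · (log n)^2).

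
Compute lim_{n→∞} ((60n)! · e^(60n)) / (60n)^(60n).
lim = ∞

Stirling: (60n)! ~ sqrt(2π·60n) · (60n/e)^(60n). Hence
  (60n)! · e^(60n) / (60n)^(60n) ~ sqrt(2π·60n) = sqrt(2π·60) · sqrt(n) → ∞.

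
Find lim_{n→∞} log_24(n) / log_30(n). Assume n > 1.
lim = ln(30) / ln(24) = log_24(30)

Change of base: log_24(n) = ln n / ln 24 and log_30(n) = ln n / ln 30. The ratio is (ln n / ln 24) · (ln 30 / ln n) = ln 30 / ln 24, a constant independent of n. So the limit is ln 30 / ln 24 = log_24(30).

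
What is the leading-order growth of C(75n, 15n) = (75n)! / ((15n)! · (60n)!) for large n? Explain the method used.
C(75n, 15n) ~ (3125/256)^(15n) · sqrt(5/(8π·15n))

Write N = 15n. Apply Stirling to each factorial:
  (5N)! ~ sqrt(2π·5N) · (5N/e)^(5N),
  N! ~ sqrt(2π N) · (N/e)^N,
  (4N)! ~ sqrt(2π·4N) · (4N/e)^(4N).
The exponential factors combine to (5N)^(5N) / (N^N · (4N)^(4N)) = 5^(5N)/4^(4N) = (5^5/4^4)^N = (3125/256)^N.
The square-root prefactors combine to sqrt(2π·5N) / (sqrt(2π N)·sqrt(2π·4N)) = sqrt(5 / (2π·4·N)) = sqrt(5/(8π·15n)).
Substituting N = 15n: C(75n, 15n) ~ (3125/256)^(15n) · sqrt(5/(8π·15n)).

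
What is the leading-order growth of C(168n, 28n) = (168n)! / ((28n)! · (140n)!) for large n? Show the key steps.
C(168n, 28n) ~ (46656/3125)^(28n) · sqrt(3/(5π·28n))

Write N = 28n. Apply Stirling to each factorial:
  (6N)! ~ sqrt(2π·6N) · (6N/e)^(6N),
  N! ~ sqrt(2π N) · (N/e)^N,
  (5N)! ~ sqrt(2π·5N) · (5N/e)^(5N).
The exponential factors combine to (6N)^(6N) / (N^N · (5N)^(5N)) = 6^(6N)/5^(5N) = (6^6/5^5)^N = (46656/3125)^N.
The square-root prefactors combine to sqrt(2π·6N) / (sqrt(2π N)·sqrt(2π·5N)) = sqrt(6 / (2π·5·N)) = sqrt(3/(5π·28n)).
Substituting N = 28n: C(168n, 28n) ~ (46656/3125)^(28n) · sqrt(3/(5π·28n)).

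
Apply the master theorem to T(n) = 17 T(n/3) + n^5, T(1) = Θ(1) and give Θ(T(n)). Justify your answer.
T(n) = Θ(n^5)

log_3 17 ≈ 2.579. f(n) = n^5 dominates n^(log_3 17) since 5 > 2.579, and the regularity condition a·f(n/b) = 17·(n/3)^5 = (17/243)·n^5 ≤ c·f(n) holds with c = 17/243 ≈ 0.07 < 1. So this is Case 3: T(n) = Θ(f(n)) = Θ(n^5).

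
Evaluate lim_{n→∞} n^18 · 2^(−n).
lim = 0

Exponentials with base > 1 dominate every fixed polynomial: for any fixed c, n^c / 2^n → 0 as n → ∞ (e.g. by the ratio test, or by writing 2^n = e^(n ln 2) and noting e^(n ln 2) / n^c → ∞). Hence n^18 · 2^(−n) = n^18 / 2^n → 0.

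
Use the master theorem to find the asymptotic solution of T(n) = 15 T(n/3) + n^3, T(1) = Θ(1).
T(n) = Θ(n^3)

log_3 15 ≈ 2.465. f(n) = n^3 dominates n^(log_3 15) since 3 > 2.465, and the regularity condition a·f(n/b) = 15·(n/3)^3 = (15/27)·n^3 ≤ c·f(n) holds with c = 15/27 ≈ 0.556 < 1. So this is Case 3: T(n) = Θ(f(n)) = Θ(n^3).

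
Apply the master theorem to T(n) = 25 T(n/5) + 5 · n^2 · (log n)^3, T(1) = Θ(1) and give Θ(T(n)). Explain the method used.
T(n) = Θ(n^2 · (log n)^4)

Here log_5 25 = 2 and f(n) = 5 · n^2 · (log n)^3 = Θ(n^(log_5 25) · (log n)^3). This is the extended Case 2 of the master theorem (f matches the critical exponent up to log factors), giving T(n) = Θ(n^(log_5 25) · (log n)^(3+1)) = Θ(n^2 · (log n)^4).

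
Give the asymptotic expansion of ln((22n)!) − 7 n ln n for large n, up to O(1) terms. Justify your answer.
ln((22n)!) − 7 n ln n = 15 n ln n + 22(ln 22 − 1) n + (1/2) ln(2π·22n) + O(1/n)

Stirling: ln((22n)!) = 22n ln(22n) − 22n + (1/2) ln(2π·22n) + O(1/n).
Expand 22n ln(22n) = 22n (ln n + ln 22) = 22n ln n + 22n ln 22.
Subtract 7n ln n: leading term is (22 − 7) n ln n = 15 n ln n. The next term is 22n ln 22 − 22n = 22(ln 22 − 1) n. Then the (1/2) ln(2π·22n) correction.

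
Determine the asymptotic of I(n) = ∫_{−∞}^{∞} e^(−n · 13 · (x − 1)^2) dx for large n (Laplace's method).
I(n) = sqrt(π/(13n))

Here φ(x) = 13 · (x − 1)^2 has its unique minimum at x* = 1 with φ(x*) = 0 and φ''(x*) = 26. Laplace's method gives
  I(n) ~ e^(−n φ(x*)) · sqrt(2π / (n · φ''(x*))) = sqrt(2π / (26n)) = sqrt(π/(13n)).
This is exact: substituting u = (x − 1)·sqrt(13n) gives I(n) = (1/sqrt(13n)) ∫_{−∞}^{∞} e^(−u^2) du = sqrt(π/(13n)).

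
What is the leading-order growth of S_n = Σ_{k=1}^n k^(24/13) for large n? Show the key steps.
S_n ~ (13/37) · n^(37/13)

Integral comparison: Σ_{k=1}^n k^(24/13) = ∫_0^n x^(24/13) dx + O(n^(24/13)). The integral is n^(1 + 24/13) / (1 + 24/13) = n^((24+13)/13) / ((24+13)/13) = (13/37) · n^(37/13).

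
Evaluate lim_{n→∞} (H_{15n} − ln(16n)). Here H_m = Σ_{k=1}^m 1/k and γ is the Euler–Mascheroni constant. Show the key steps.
lim = ln(15/16) + γ

By Euler-Maclaurin, H_m = ln m + γ + O(1/m). So
  H_{15n} − ln(16n) = ln(15n) + γ − ln(16n) + O(1/n)
                       = ln(15/16) + γ + O(1/n).
Hence the limit is ln(15/16) + γ.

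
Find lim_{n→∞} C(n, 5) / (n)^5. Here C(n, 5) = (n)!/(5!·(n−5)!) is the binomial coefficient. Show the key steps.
lim = 1/5! = 1/120

With N = n → ∞: C(N, 5) / N^5 = [N(N−1)…(N−4)] / (5! · N^5) = (1/5!) · 1 · (1 − 1/n) · (1 − 2/n) · (1 − 3/n) · (1 − 4/n). Each factor → 1 as N → ∞, so the limit is 1/5! = 1/120.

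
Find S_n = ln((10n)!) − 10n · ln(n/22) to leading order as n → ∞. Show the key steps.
S_n ~ 10n · (ln 220 − 1) + O(ln n)

Stirling: ln((10n)!) = 10n ln(10n) − 10n + O(ln n).
  S_n = 10n ln(10n) − 10n − 10n ln(n/22) + O(ln n)
      = 10n ln(10n) − 10n ln n + 10n ln 22 − 10n + O(ln n)
      = 10n ln 10 + 10n ln 22 − 10n + O(ln n)
      = 10n (ln 220 − 1) + O(ln n).
Numerically ln(220) − 1 ≈ 4.3936.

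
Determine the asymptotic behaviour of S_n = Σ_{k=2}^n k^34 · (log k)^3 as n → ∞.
S_n ~ n^35 · (log n)^3 / 35

By integral comparison, S_n = ∫_1^n x^34 · (log x)^3 dx + O(n^34 · (log n)^3). For the integral, the leading term of ∫_1^n x^34 (log x)^3 dx is n^35/35 · (log n)^3 (by repeated integration by parts; each step lowers the log-exponent and produces a relatively O(1/log n) correction). Hence S_n ~ n^35 · (log n)^3 / 35.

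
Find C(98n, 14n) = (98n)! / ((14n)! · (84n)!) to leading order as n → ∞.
C(98n, 14n) ~ (823543/46656)^(14n) · sqrt(7/(12π·14n))

Write N = 14n. Apply Stirling to each factorial:
  (7N)! ~ sqrt(2π·7N) · (7N/e)^(7N),
  N! ~ sqrt(2π N) · (N/e)^N,
  (6N)! ~ sqrt(2π·6N) · (6N/e)^(6N).
The exponential factors combine to (7N)^(7N) / (N^N · (6N)^(6N)) = 7^(7N)/6^(6N) = (7^7/6^6)^N = (823543/46656)^N.
The square-root prefactors combine to sqrt(2π·7N) / (sqrt(2π N)·sqrt(2π·6N)) = sqrt(7 / (2π·6·N)) = sqrt(7/(12π·14n)).
Substituting N = 14n: C(98n, 14n) ~ (823543/46656)^(14n) · sqrt(7/(12π·14n)).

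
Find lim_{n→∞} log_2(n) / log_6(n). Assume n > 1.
lim = ln(6) / ln(2) = log_2(6)

Change of base: log_2(n) = ln n / ln 2 and log_6(n) = ln n / ln 6. The ratio is (ln n / ln 2) · (ln 6 / ln n) = ln 6 / ln 2, a constant independent of n. So the limit is ln 6 / ln 2 = log_2(6).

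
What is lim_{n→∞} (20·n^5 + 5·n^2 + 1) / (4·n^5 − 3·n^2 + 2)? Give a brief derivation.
lim = 20/4 = 5

For large n the leading n^5 terms dominate both numerator and denominator. Dividing top and bottom by n^5, every other term tends to 0, leaving 20/4 = 5.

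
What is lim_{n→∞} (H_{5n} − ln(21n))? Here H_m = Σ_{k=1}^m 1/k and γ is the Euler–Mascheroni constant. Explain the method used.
lim = ln(5/21) + γ

By Euler-Maclaurin, H_m = ln m + γ + O(1/m). So
  H_{5n} − ln(21n) = ln(5n) + γ − ln(21n) + O(1/n)
                       = ln(5/21) + γ + O(1/n).
Hence the limit is ln(5/21) + γ.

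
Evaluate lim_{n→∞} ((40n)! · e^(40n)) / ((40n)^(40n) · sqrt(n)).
lim = sqrt(2π·40)

Stirling: (40n)! ~ sqrt(2π·40n) · (40n/e)^(40n). Hence
  (40n)! · e^(40n) / (40n)^(40n) ~ sqrt(2π·40n).
Dividing by sqrt(n): sqrt(2π·40n) / sqrt(n) = sqrt(2π·40) · n^((1−1)/2), so the limit is sqrt(2π·40).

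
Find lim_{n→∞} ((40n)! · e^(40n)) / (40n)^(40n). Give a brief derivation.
lim = ∞

Stirling: (40n)! ~ sqrt(2π·40n) · (40n/e)^(40n). Hence
  (40n)! · e^(40n) / (40n)^(40n) ~ sqrt(2π·40n) = sqrt(2π·40) · sqrt(n) → ∞.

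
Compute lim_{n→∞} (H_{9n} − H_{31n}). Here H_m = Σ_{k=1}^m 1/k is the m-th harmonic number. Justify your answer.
lim = ln(9/31)

Euler-Maclaurin gives H_m = ln m + γ + 1/(2m) + O(1/m^2). The γ and O(1/m) terms cancel in the difference:
  H_{9n} − H_{31n} = ln(9n) − ln(31n) + O(1/n) = ln(9/31) + O(1/n).
Hence the limit is ln(9/31).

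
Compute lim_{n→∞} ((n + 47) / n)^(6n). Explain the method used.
lim = e^282

Rewrite as (1 + 47/n)^(6n). By the standard limit (1 + x/n)^n → e^x, we have (1 + 47/n)^n → e^47, and raising to the 6th power gives e^282.
More precisely, ln[(1 + 47/n)^(6n)] = 6n · ln(1 + 47/n) = 6n · (47/n + O(1/n^2)) = 282 + O(1/n) → 282.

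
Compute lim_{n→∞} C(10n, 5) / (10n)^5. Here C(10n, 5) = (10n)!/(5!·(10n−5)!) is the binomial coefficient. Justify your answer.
lim = 1/5! = 1/120

With N = 10n → ∞: C(N, 5) / N^5 = [N(N−1)…(N−4)] / (5! · N^5) = (1/5!) · 1 · (1 − 1/(10n)) · (1 − 2/(10n)) · (1 − 3/(10n)) · (1 − 4/(10n)). Each factor → 1 as N → ∞, so the limit is 1/5! = 1/120.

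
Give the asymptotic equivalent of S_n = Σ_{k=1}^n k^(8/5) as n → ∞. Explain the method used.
S_n ~ (5/13) · n^(13/5)

Integral comparison: Σ_{k=1}^n k^(8/5) = ∫_0^n x^(8/5) dx + O(n^(8/5)). The integral is n^(1 + 8/5) / (1 + 8/5) = n^((8+5)/5) / ((8+5)/5) = (5/13) · n^(13/5).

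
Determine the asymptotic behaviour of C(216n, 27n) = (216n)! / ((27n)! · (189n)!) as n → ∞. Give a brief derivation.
C(216n, 27n) ~ (16777216/823543)^(27n) · sqrt(4/(7π·27n))

Write N = 27n. Apply Stirling to each factorial:
  (8N)! ~ sqrt(2π·8N) · (8N/e)^(8N),
  N! ~ sqrt(2π N) · (N/e)^N,
  (7N)! ~ sqrt(2π·7N) · (7N/e)^(7N).
The exponential factors combine to (8N)^(8N) / (N^N · (7N)^(7N)) = 8^(8N)/7^(7N) = (8^8/7^7)^N = (16777216/823543)^N.
The square-root prefactors combine to sqrt(2π·8N) / (sqrt(2π N)·sqrt(2π·7N)) = sqrt(8 / (2π·7·N)) = sqrt(4/(7π·27n)).
Substituting N = 27n: C(216n, 27n) ~ (16777216/823543)^(27n) · sqrt(4/(7π·27n)).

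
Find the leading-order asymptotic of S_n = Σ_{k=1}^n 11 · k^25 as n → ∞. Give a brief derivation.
S_n ~ 11 · n^26 / 26

By integral comparison (Euler-Maclaurin), Σ_{k=1}^n 11 · k^25 = 11 · ∫_0^n x^25 dx + O(n^25) = 11 · n^26/26 + O(n^25). (Equivalently, Faulhaber's formula gives the same leading term.)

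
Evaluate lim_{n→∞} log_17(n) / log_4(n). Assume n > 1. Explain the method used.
lim = ln(4) / ln(17) = log_17(4)

Change of base: log_17(n) = ln n / ln 17 and log_4(n) = ln n / ln 4. The ratio is (ln n / ln 17) · (ln 4 / ln n) = ln 4 / ln 17, a constant independent of n. So the limit is ln 4 / ln 17 = log_17(4).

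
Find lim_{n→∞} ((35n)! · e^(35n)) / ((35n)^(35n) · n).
lim = 0

Stirling: (35n)! ~ sqrt(2π·35n) · (35n/e)^(35n). Hence
  (35n)! · e^(35n) / (35n)^(35n) ~ sqrt(2π·35n).
Dividing by n: sqrt(2π·35n) / n = sqrt(2π·35) · n^((1−2)/2), so the expression behaves like sqrt(2π·35) · n^((1−2)/2) → 0.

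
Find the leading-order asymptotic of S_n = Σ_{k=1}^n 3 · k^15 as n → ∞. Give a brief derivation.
S_n ~ 3 · n^16 / 16

By integral comparison (Euler-Maclaurin), Σ_{k=1}^n 3 · k^15 = 3 · ∫_0^n x^15 dx + O(n^15) = 3 · n^16/16 + O(n^15). (Equivalently, Faulhaber's formula gives the same leading term.)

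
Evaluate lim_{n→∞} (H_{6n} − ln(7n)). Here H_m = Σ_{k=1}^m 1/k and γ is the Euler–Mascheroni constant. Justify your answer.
lim = ln(6/7) + γ

By Euler-Maclaurin, H_m = ln m + γ + O(1/m). So
  H_{6n} − ln(7n) = ln(6n) + γ − ln(7n) + O(1/n)
                       = ln(6/7) + γ + O(1/n).
Hence the limit is ln(6/7) + γ.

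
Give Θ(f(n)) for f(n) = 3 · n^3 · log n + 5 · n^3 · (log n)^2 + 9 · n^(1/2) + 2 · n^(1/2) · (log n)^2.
f(n) ∈ Θ(n^3 · (log n)^2)

Compare the terms by growth order. For large n, n^a · (log n)^b dominates n^a' · (log n)^b' iff a > a', or (a = a' and b > b'). Ranking the 4 terms shows the dominant one is 5 · n^3 · (log n)^2. Hence f(n) ∈ Θ(n^3 · (log n)^2).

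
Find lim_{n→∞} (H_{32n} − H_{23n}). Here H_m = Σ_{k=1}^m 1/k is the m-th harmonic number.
lim = ln(32/23)

Euler-Maclaurin gives H_m = ln m + γ + 1/(2m) + O(1/m^2). The γ and O(1/m) terms cancel in the difference:
  H_{32n} − H_{23n} = ln(32n) − ln(23n) + O(1/n) = ln(32/23) + O(1/n).
Hence the limit is ln(32/23).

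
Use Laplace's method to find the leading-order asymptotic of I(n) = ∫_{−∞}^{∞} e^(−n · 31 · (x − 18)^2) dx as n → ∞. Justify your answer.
I(n) = sqrt(π/(31n))

Here φ(x) = 31 · (x − 18)^2 has its unique minimum at x* = 18 with φ(x*) = 0 and φ''(x*) = 62. Laplace's method gives
  I(n) ~ e^(−n φ(x*)) · sqrt(2π / (n · φ''(x*))) = sqrt(2π / (62n)) = sqrt(π/(31n)).
This is exact: substituting u = (x − 18)·sqrt(31n) gives I(n) = (1/sqrt(31n)) ∫_{−∞}^{∞} e^(−u^2) du = sqrt(π/(31n)).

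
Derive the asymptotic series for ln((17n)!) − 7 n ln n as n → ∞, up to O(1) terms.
ln((17n)!) − 7 n ln n = 10 n ln n + 17(ln 17 − 1) n + (1/2) ln(2π·17n) + O(1/n)

Stirling: ln((17n)!) = 17n ln(17n) − 17n + (1/2) ln(2π·17n) + O(1/n).
Expand 17n ln(17n) = 17n (ln n + ln 17) = 17n ln n + 17n ln 17.
Subtract 7n ln n: leading term is (17 − 7) n ln n = 10 n ln n. The next term is 17n ln 17 − 17n = 17(ln 17 − 1) n. Then the (1/2) ln(2π·17n) correction.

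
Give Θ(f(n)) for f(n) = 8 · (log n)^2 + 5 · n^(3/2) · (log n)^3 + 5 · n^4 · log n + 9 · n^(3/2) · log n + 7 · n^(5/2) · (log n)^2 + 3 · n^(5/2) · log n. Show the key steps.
f(n) ∈ Θ(n^4 · log n)

Compare the terms by growth order. For large n, n^a · (log n)^b dominates n^a' · (log n)^b' iff a > a', or (a = a' and b > b'). Ranking the 6 terms shows the dominant one is 5 · n^4 · log n. Hence f(n) ∈ Θ(n^4 · log n).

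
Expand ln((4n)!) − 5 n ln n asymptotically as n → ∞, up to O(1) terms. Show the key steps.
ln((4n)!) − 5 n ln n = −n ln n + 4(ln 4 − 1) n + (1/2) ln(2π·4n) + O(1/n)

Stirling: ln((4n)!) = 4n ln(4n) − 4n + (1/2) ln(2π·4n) + O(1/n).
Expand 4n ln(4n) = 4n (ln n + ln 4) = 4n ln n + 4n ln 4.
Subtract 5n ln n: leading term is (4 − 5) n ln n = −n ln n. The next term is 4n ln 4 − 4n = 4(ln 4 − 1) n. Then the (1/2) ln(2π·4n) correction.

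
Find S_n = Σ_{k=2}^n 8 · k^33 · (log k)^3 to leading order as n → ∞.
S_n ~ 4 · n^34 · (log n)^3 / 17

By integral comparison, S_n = ∫_1^n 8 · x^33 · (log x)^3 dx + O(n^33 · (log n)^3). For the integral, the leading term of ∫_1^n x^33 (log x)^3 dx is n^34/34 · (log n)^3 (by repeated integration by parts; each step lowers the log-exponent and produces a relatively O(1/log n) correction). Hence S_n ~ 4 · n^34 · (log n)^3 / 17.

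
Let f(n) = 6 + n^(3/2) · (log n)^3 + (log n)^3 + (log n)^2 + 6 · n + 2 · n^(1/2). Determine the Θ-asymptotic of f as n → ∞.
f(n) ∈ Θ(n^(3/2) · (log n)^3)

Compare the terms by growth order. For large n, n^a · (log n)^b dominates n^a' · (log n)^b' iff a > a', or (a = a' and b > b'). Ranking the 6 terms shows the dominant one is n^(3/2) · (log n)^3. Hence f(n) ∈ Θ(n^(3/2) · (log n)^3).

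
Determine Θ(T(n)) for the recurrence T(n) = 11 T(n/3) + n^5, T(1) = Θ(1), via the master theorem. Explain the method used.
T(n) = Θ(n^5)

log_3 11 ≈ 2.183. f(n) = n^5 dominates n^(log_3 11) since 5 > 2.183, and the regularity condition a·f(n/b) = 11·(n/3)^5 = (11/243)·n^5 ≤ c·f(n) holds with c = 11/243 ≈ 0.0453 < 1. So this is Case 3: T(n) = Θ(f(n)) = Θ(n^5).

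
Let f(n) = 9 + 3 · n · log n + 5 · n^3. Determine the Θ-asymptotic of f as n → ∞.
f(n) ∈ Θ(n^3)

Compare the terms by growth order. For large n, n^a · (log n)^b dominates n^a' · (log n)^b' iff a > a', or (a = a' and b > b'). Ranking the 3 terms shows the dominant one is 5 · n^3. Hence f(n) ∈ Θ(n^3).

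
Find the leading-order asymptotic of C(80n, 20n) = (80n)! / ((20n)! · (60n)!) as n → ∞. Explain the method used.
C(80n, 20n) ~ (256/27)^(20n) · sqrt(2/(3π·20n))

Write N = 20n. Apply Stirling to each factorial:
  (4N)! ~ sqrt(2π·4N) · (4N/e)^(4N),
  N! ~ sqrt(2π N) · (N/e)^N,
  (3N)! ~ sqrt(2π·3N) · (3N/e)^(3N).
The exponential factors combine to (4N)^(4N) / (N^N · (3N)^(3N)) = 4^(4N)/3^(3N) = (4^4/3^3)^N = (256/27)^N.
The square-root prefactors combine to sqrt(2π·4N) / (sqrt(2π N)·sqrt(2π·3N)) = sqrt(4 / (2π·3·N)) = sqrt(2/(3π·20n)).
Substituting N = 20n: C(80n, 20n) ~ (256/27)^(20n) · sqrt(2/(3π·20n)).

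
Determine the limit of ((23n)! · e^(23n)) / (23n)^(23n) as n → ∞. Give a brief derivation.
lim = ∞

Stirling: (23n)! ~ sqrt(2π·23n) · (23n/e)^(23n). Hence
  (23n)! · e^(23n) / (23n)^(23n) ~ sqrt(2π·23n) = sqrt(2π·23) · sqrt(n) → ∞.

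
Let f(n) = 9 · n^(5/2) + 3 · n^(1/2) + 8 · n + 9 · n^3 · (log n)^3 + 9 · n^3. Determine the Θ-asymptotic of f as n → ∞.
f(n) ∈ Θ(n^3 · (log n)^3)

Compare the terms by growth order. For large n, n^a · (log n)^b dominates n^a' · (log n)^b' iff a > a', or (a = a' and b > b'). Ranking the 5 terms shows the dominant one is 9 · n^3 · (log n)^3. Hence f(n) ∈ Θ(n^3 · (log n)^3).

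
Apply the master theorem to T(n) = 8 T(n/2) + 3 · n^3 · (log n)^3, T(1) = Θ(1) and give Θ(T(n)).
T(n) = Θ(n^3 · (log n)^4)

Here log_2 8 = 3 and f(n) = 3 · n^3 · (log n)^3 = Θ(n^(log_2 8) · (log n)^3). This is the extended Case 2 of the master theorem (f matches the critical exponent up to log factors), giving T(n) = Θ(n^(log_2 8) · (log n)^(3+1)) = Θ(n^3 · (log n)^4).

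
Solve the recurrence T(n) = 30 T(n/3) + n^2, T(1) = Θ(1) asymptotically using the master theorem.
T(n) = Θ(n^(log_3 30))

Master theorem: compare f(n) = n^2 to n^(log_3 30) where log_3 30 ≈ 3.096. Since 2 < log_3 30, we have f(n) = O(n^(log_3 30 − ε)) for some ε > 0 — Case 1. Hence T(n) = Θ(n^(log_3 30)).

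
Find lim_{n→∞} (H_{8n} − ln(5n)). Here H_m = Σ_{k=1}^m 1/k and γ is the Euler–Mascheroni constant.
lim = ln(8/5) + γ

By Euler-Maclaurin, H_m = ln m + γ + O(1/m). So
  H_{8n} − ln(5n) = ln(8n) + γ − ln(5n) + O(1/n)
                       = ln(8/5) + γ + O(1/n).
Hence the limit is ln(8/5) + γ.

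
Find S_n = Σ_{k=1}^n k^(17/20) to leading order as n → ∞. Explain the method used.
S_n ~ (20/37) · n^(37/20)

Integral comparison: Σ_{k=1}^n k^(17/20) = ∫_0^n x^(17/20) dx + O(n^(17/20)). The integral is n^(1 + 17/20) / (1 + 17/20) = n^((17+20)/20) / ((17+20)/20) = (20/37) · n^(37/20).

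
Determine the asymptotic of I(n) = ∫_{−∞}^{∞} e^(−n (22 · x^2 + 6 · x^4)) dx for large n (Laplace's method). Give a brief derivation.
I(n) ~ sqrt(π/(22n))

φ(x) = 22 · x^2 + 6 · x^4 has its unique global minimum at x* = 0 (since φ'(x) = 44x + 24x^3 = 0 only at x = 0 for real x with both coefficients positive, and φ → ∞ as |x| → ∞). At x* = 0, φ(0) = 0 and φ''(0) = 44. Laplace's method then gives
  I(n) ~ sqrt(2π / (n · φ''(0))) · e^(−n φ(0)) = sqrt(2π / (44n)) = sqrt(π/(22n)).
The 6 · x^4 term contributes only at subleading order (an O(1/n) relative correction).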